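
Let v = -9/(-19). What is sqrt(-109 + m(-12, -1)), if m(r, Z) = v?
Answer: I*sqrt(39178)/19 ≈ 10.418*I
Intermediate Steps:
v = 9/19 (v = -9*(-1/19) = 9/19 ≈ 0.47368)
m(r, Z) = 9/19
sqrt(-109 + m(-12, -1)) = sqrt(-109 + 9/19) = sqrt(-2062/19) = I*sqrt(39178)/19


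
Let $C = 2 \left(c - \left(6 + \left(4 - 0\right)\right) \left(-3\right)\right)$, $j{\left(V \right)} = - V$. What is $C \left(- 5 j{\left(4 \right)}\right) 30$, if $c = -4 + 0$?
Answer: $31200$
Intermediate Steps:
$c = -4$
$C = 52$ ($C = 2 \left(-4 - \left(6 + \left(4 - 0\right)\right) \left(-3\right)\right) = 2 \left(-4 - \left(6 + \left(4 + 0\right)\right) \left(-3\right)\right) = 2 \left(-4 - \left(6 + 4\right) \left(-3\right)\right) = 2 \left(-4 - 10 \left(-3\right)\right) = 2 \left(-4 - -30\right) = 2 \left(-4 + 30\right) = 2 \cdot 26 = 52$)
$C \left(- 5 j{\left(4 \right)}\right) 30 = 52 \left(- 5 \left(\left(-1\right) 4\right)\right) 30 = 52 \left(\left(-5\right) \left(-4\right)\right) 30 = 52 \cdot 20 \cdot 30 = 1040 \cdot 30 = 31200$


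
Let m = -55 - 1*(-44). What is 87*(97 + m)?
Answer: 7482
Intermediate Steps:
m = -11 (m = -55 + 44 = -11)
87*(97 + m) = 87*(97 - 11) = 87*86 = 7482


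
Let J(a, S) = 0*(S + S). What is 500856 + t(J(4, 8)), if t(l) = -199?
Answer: 500657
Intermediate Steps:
J(a, S) = 0 (J(a, S) = 0*(2*S) = 0)
500856 + t(J(4, 8)) = 500856 - 199 = 500657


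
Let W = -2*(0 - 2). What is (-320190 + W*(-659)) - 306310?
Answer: -629136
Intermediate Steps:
W = 4 (W = -2*(-2) = 4)
(-320190 + W*(-659)) - 306310 = (-320190 + 4*(-659)) - 306310 = (-320190 - 2636) - 306310 = -322826 - 306310 = -629136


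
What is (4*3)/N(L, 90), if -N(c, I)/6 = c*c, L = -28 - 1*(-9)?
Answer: -2/361 ≈ -0.0055402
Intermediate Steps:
L = -19 (L = -28 + 9 = -19)
N(c, I) = -6*c² (N(c, I) = -6*c*c = -6*c²)
(4*3)/N(L, 90) = (4*3)/((-6*(-19)²)) = 12/((-6*361)) = 12/(-2166) = 12*(-1/2166) = -2/361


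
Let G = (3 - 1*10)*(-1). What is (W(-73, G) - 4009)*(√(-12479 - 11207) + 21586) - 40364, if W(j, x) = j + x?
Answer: -88003314 - 4075*I*√23686 ≈ -8.8003e+7 - 6.2715e+5*I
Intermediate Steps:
G = 7 (G = (3 - 10)*(-1) = -7*(-1) = 7)
(W(-73, G) - 4009)*(√(-12479 - 11207) + 21586) - 40364 = ((-73 + 7) - 4009)*(√(-12479 - 11207) + 21586) - 40364 = (-66 - 4009)*(√(-23686) + 21586) - 40364 = -4075*(I*√23686 + 21586) - 40364 = -4075*(21586 + I*√23686) - 40364 = (-87962950 - 4075*I*√23686) - 40364 = -88003314 - 4075*I*√23686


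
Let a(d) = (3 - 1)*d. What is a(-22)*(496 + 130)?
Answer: -27544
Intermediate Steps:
a(d) = 2*d
a(-22)*(496 + 130) = (2*(-22))*(496 + 130) = -44*626 = -27544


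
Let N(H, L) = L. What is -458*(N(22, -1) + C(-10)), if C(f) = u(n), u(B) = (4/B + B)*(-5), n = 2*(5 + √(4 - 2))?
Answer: 560134/23 + 100760*√2/23 ≈ 30549.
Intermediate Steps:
n = 10 + 2*√2 (n = 2*(5 + √2) = 10 + 2*√2 ≈ 12.828)
u(B) = -20/B - 5*B (u(B) = (B + 4/B)*(-5) = -20/B - 5*B)
C(f) = -50 - 20/(10 + 2*√2) - 10*√2 (C(f) = -20/(10 + 2*√2) - 5*(10 + 2*√2) = -20/(10 + 2*√2) + (-50 - 10*√2) = -50 - 20/(10 + 2*√2) - 10*√2)
-458*(N(22, -1) + C(-10)) = -458*(-1 + (-1200/23 - 220*√2/23)) = -458*(-1223/23 - 220*√2/23) = 560134/23 + 100760*√2/23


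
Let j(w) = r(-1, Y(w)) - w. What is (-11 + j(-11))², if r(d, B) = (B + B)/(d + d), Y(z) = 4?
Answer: 16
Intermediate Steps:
r(d, B) = B/d (r(d, B) = (2*B)/((2*d)) = (2*B)*(1/(2*d)) = B/d)
j(w) = -4 - w (j(w) = 4/(-1) - w = 4*(-1) - w = -4 - w)
(-11 + j(-11))² = (-11 + (-4 - 1*(-11)))² = (-11 + (-4 + 11))² = (-11 + 7)² = (-4)² = 16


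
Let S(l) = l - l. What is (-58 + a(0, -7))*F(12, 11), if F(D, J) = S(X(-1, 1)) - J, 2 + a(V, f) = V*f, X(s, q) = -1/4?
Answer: 660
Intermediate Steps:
X(s, q) = -¼ (X(s, q) = -1*¼ = -¼)
S(l) = 0
a(V, f) = -2 + V*f
F(D, J) = -J (F(D, J) = 0 - J = -J)
(-58 + a(0, -7))*F(12, 11) = (-58 + (-2 + 0*(-7)))*(-1*11) = (-58 + (-2 + 0))*(-11) = (-58 - 2)*(-11) = -60*(-11) = 660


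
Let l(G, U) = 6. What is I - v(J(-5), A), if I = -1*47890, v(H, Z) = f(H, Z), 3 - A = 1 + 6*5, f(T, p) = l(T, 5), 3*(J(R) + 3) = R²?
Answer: -47896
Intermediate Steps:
J(R) = -3 + R²/3
f(T, p) = 6
A = -28 (A = 3 - (1 + 6*5) = 3 - (1 + 30) = 3 - 1*31 = 3 - 31 = -28)
v(H, Z) = 6
I = -47890
I - v(J(-5), A) = -47890 - 1*6 = -47890 - 6 = -47896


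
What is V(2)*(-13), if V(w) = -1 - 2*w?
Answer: 65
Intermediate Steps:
V(2)*(-13) = (-1 - 2*2)*(-13) = (-1 - 4)*(-13) = -5*(-13) = 65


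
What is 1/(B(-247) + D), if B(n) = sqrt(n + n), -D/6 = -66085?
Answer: 198255/78610090297 - I*sqrt(494)/157220180594 ≈ 2.522e-6 - 1.4137e-10*I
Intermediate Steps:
D = 396510 (D = -6*(-66085) = 396510)
B(n) = sqrt(2)*sqrt(n) (B(n) = sqrt(2*n) = sqrt(2)*sqrt(n))
1/(B(-247) + D) = 1/(sqrt(2)*sqrt(-247) + 396510) = 1/(sqrt(2)*(I*sqrt(247)) + 396510) = 1/(I*sqrt(494) + 396510) = 1/(396510 + I*sqrt(494))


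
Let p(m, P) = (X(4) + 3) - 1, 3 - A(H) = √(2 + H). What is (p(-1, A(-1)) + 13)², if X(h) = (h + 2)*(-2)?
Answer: 9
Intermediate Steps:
A(H) = 3 - √(2 + H)
X(h) = -4 - 2*h (X(h) = (2 + h)*(-2) = -4 - 2*h)
p(m, P) = -10 (p(m, P) = ((-4 - 2*4) + 3) - 1 = ((-4 - 8) + 3) - 1 = (-12 + 3) - 1 = -9 - 1 = -10)
(p(-1, A(-1)) + 13)² = (-10 + 13)² = 3² = 9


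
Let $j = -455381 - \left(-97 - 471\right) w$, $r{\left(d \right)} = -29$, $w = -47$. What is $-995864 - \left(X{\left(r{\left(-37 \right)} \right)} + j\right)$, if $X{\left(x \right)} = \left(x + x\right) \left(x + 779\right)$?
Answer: $-470287$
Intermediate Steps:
$X{\left(x \right)} = 2 x \left(779 + x\right)$
$j = -482077$ ($j = -455381 - \left(-97 - 471\right) \left(-47\right) = -455381 - \left(-568\right) \left(-47\right) = -455381 - 26696 = -482077$)
$-995864 - \left(X{\left(r{\left(-37 \right)} \right)} + j\right) = -995864 - \left(2 \left(-29\right) \left(779 - 29\right) - 482077\right) = -995864 - \left(2 \left(-29\right) 750 - 482077\right) = -995864 - \left(-43500 - 482077\right) = -995864 - -525577 = -995864 + 525577 = -470287$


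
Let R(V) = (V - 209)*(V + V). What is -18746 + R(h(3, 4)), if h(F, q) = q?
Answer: -20386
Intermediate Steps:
R(V) = 2*V*(-209 + V) (R(V) = (-209 + V)*(2*V) = 2*V*(-209 + V))
-18746 + R(h(3, 4)) = -18746 + 2*4*(-209 + 4) = -18746 + 2*4*(-205) = -18746 - 1640 = -20386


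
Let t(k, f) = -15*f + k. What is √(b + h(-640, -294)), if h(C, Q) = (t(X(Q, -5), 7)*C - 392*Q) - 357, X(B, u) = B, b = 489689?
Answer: 2*√214985 ≈ 927.33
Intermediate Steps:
t(k, f) = k - 15*f
h(C, Q) = -357 - 392*Q + C*(-105 + Q) (h(C, Q) = ((Q - 15*7)*C - 392*Q) - 357 = ((Q - 105)*C - 392*Q) - 357 = ((-105 + Q)*C - 392*Q) - 357 = (C*(-105 + Q) - 392*Q) - 357 = (-392*Q + C*(-105 + Q)) - 357 = -357 - 392*Q + C*(-105 + Q))
√(b + h(-640, -294)) = √(489689 + (-357 - 392*(-294) - 640*(-105 - 294))) = √(489689 + (-357 + 115248 - 640*(-399))) = √(489689 + (-357 + 115248 + 255360)) = √(489689 + 370251) = √859940 = 2*√214985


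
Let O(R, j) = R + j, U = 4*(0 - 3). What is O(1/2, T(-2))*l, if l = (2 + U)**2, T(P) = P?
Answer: -150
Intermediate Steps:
U = -12 (U = 4*(-3) = -12)
l = 100 (l = (2 - 12)**2 = (-10)**2 = 100)
O(1/2, T(-2))*l = (1/2 - 2)*100 = -3/2*100 = -150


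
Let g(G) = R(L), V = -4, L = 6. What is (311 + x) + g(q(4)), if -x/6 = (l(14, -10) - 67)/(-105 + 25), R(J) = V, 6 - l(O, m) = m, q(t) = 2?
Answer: 12127/40 ≈ 303.17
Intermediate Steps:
l(O, m) = 6 - m
R(J) = -4
g(G) = -4
x = -153/40 (x = -6*((6 - 1*(-10)) - 67)/(-105 + 25) = -6*((6 + 10) - 67)/(-80) = -6*(16 - 67)*(-1)/80 = -(-306)*(-1)/80 = -6*51/80 = -153/40 ≈ -3.8250)
(311 + x) + g(q(4)) = (311 - 153/40) - 4 = 12287/40 - 4 = 12127/40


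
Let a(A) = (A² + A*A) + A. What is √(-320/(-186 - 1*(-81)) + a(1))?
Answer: √2667/21 ≈ 2.4592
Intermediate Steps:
a(A) = A + 2*A² (a(A) = (A² + A²) + A = 2*A² + A = A + 2*A²)
√(-320/(-186 - 1*(-81)) + a(1)) = √(-320/(-186 - 1*(-81)) + 1*(1 + 2*1)) = √(-320/(-186 + 81) + 1*(1 + 2)) = √(-320/(-105) + 1*3) = √(-320*(-1/105) + 3) = √(64/21 + 3) = √(127/21) = √2667/21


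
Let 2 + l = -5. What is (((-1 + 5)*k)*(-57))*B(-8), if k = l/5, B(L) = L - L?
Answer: 0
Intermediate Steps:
B(L) = 0
l = -7 (l = -2 - 5 = -7)
k = -7/5 ≈ -1.4000
(((-1 + 5)*k)*(-57))*B(-8) = (((-1 + 5)*(-7/5))*(-57))*0 = ((4*(-7/5))*(-57))*0 = -28/5*(-57)*0 = (1596/5)*0 = 0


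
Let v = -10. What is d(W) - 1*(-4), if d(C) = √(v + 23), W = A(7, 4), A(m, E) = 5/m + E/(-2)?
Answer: 4 + √13 ≈ 7.6056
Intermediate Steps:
A(m, E) = 5/m - E/2 (A(m, E) = 5/m + E*(-½) = 5/m - E/2)
W = -9/7 (W = 5/7 - ½*4 = 5*(⅐) - 2 = 5/7 - 2 = -9/7 ≈ -1.2857)
d(C) = √13 (d(C) = √(-10 + 23) = √13)
d(W) - 1*(-4) = √13 - 1*(-4) = √13 + 4 = 4 + √13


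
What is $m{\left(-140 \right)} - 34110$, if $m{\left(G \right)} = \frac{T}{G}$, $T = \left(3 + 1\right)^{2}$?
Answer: $- \frac{1193854}{35} \approx -34110.0$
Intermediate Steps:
$T = 16$ ($T = 4^{2} = 16$)
$m{\left(G \right)} = \frac{16}{G}$
$m{\left(-140 \right)} - 34110 = \frac{16}{-140} - 34110 = 16 \left(- \frac{1}{140}\right) - 34110 = - \frac{4}{35} - 34110 = - \frac{1193854}{35}$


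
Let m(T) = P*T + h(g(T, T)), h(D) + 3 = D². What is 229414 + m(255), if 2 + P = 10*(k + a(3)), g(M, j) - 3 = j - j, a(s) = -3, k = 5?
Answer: 234010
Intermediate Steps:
g(M, j) = 3 (g(M, j) = 3 + (j - j) = 3 + 0 = 3)
h(D) = -3 + D²
P = 18 (P = -2 + 10*(5 - 3) = -2 + 10*2 = -2 + 20 = 18)
m(T) = 6 + 18*T (m(T) = 18*T + (-3 + 3²) = 18*T + (-3 + 9) = 18*T + 6 = 6 + 18*T)
229414 + m(255) = 229414 + (6 + 18*255) = 229414 + (6 + 4590) = 229414 + 4596 = 234010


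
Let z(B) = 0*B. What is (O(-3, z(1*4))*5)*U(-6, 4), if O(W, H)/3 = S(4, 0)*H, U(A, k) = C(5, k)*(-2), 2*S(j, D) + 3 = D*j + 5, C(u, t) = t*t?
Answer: 0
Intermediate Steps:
C(u, t) = t²
S(j, D) = 1 + D*j/2 (S(j, D) = -3/2 + (D*j + 5)/2 = -3/2 + (5 + D*j)/2 = -3/2 + (5/2 + D*j/2) = 1 + D*j/2)
U(A, k) = -2*k² (U(A, k) = k²*(-2) = -2*k²)
z(B) = 0
O(W, H) = 3*H (O(W, H) = 3*((1 + (½)*0*4)*H) = 3*((1 + 0)*H) = 3*(1*H) = 3*H)
(O(-3, z(1*4))*5)*U(-6, 4) = ((3*0)*5)*(-2*4²) = (0*5)*(-2*16) = 0*(-32) = 0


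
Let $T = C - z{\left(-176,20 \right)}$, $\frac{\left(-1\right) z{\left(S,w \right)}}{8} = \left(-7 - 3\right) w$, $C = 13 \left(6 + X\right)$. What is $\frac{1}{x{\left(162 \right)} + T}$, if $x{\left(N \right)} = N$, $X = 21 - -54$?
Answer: $- \frac{1}{385} \approx -0.0025974$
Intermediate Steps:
$X = 75$ ($X = 21 + 54 = 75$)
$C = 1053$ ($C = 13 \left(6 + 75\right) = 13 \cdot 81 = 1053$)
$z{\left(S,w \right)} = 80 w$ ($z{\left(S,w \right)} = - 8 \left(-7 - 3\right) w = - 8 \left(- 10 w\right) = 80 w$)
$T = -547$ ($T = 1053 - 80 \cdot 20 = 1053 - 1600 = -547$)
$\frac{1}{x{\left(162 \right)} + T} = \frac{1}{162 - 547} = \frac{1}{-385} = - \frac{1}{385}$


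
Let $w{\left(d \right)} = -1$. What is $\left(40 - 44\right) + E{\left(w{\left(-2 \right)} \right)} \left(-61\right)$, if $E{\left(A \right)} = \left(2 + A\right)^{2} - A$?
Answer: $-126$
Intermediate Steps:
$\left(40 - 44\right) + E{\left(w{\left(-2 \right)} \right)} \left(-61\right) = \left(40 - 44\right) + \left(\left(2 - 1\right)^{2} - -1\right) \left(-61\right) = \left(40 - 44\right) + \left(1^{2} + 1\right) \left(-61\right) = -4 + \left(1 + 1\right) \left(-61\right) = -4 + 2 \left(-61\right) = -4 - 122 = -126$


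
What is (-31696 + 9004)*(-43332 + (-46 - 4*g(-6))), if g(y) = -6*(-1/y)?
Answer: 984242808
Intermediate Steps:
g(y) = 6/y (g(y) = -(-6)/y = 6/y)
(-31696 + 9004)*(-43332 + (-46 - 4*g(-6))) = (-31696 + 9004)*(-43332 + (-46 - 24/(-6))) = -22692*(-43332 + (-46 - 24*(-1)/6)) = -22692*(-43332 + (-46 - 4*(-1))) = -22692*(-43332 + (-46 + 4)) = -22692*(-43332 - 42) = -22692*(-43374) = 984242808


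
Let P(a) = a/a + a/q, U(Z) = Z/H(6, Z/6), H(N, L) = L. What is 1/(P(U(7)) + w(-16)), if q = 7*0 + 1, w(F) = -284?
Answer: -1/277 ≈ -0.0036101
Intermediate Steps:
q = 1 (q = 0 + 1 = 1)
U(Z) = 6 (U(Z) = Z/((Z/6)) = Z*(6/Z) = 6)
P(a) = 1 + a (P(a) = a/a + a/1 = 1 + a*1 = 1 + a)
1/(P(U(7)) + w(-16)) = 1/((1 + 6) - 284) = 1/(7 - 284) = 1/(-277) = -1/277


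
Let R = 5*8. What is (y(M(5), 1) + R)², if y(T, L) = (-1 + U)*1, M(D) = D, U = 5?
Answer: 1936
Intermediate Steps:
R = 40
y(T, L) = 4 (y(T, L) = (-1 + 5)*1 = 4*1 = 4)
(y(M(5), 1) + R)² = (4 + 40)² = 44² = 1936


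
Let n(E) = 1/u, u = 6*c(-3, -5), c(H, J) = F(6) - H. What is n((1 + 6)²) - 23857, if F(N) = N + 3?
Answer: -1717703/72 ≈ -23857.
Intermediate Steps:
F(N) = 3 + N
c(H, J) = 9 - H (c(H, J) = (3 + 6) - H = 9 - H)
u = 72 (u = 6*(9 - 1*(-3)) = 6*(9 + 3) = 6*12 = 72)
n(E) = 1/72
n((1 + 6)²) - 23857 = 1/72 - 23857 = -1717703/72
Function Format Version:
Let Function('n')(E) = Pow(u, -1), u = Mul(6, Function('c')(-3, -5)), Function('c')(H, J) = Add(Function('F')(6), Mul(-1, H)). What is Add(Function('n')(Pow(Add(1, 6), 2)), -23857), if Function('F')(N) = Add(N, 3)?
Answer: Rational(-1717703, 72) ≈ -23857.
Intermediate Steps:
Function('F')(N) = Add(3, N)
Function('c')(H, J) = Add(9, Mul(-1, H)) (Function('c')(H, J) = Add(Add(3, 6), Mul(-1, H)) = Add(9, Mul(-1, H)))
u = 72 (u = Mul(6, Add(9, Mul(-1, -3))) = Mul(6, Add(9, 3)) = Mul(6, 12) = 72)
Function('n')(E) = Rational(1, 72) (Function('n')(E) = Pow(72, -1) = Rational(1, 72))
Add(Function('n')(Pow(Add(1, 6), 2)), -23857) = Add(Rational(1, 72), -23857) = Rational(-1717703, 72)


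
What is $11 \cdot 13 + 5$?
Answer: $148$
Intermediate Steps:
$11 \cdot 13 + 5 = 143 + 5 = 148$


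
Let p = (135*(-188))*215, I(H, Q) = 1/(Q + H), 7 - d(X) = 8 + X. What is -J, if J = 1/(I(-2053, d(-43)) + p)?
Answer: 2011/10973423701 ≈ 1.8326e-7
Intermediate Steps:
d(X) = -1 - X (d(X) = 7 - (8 + X) = 7 + (-8 - X) = -1 - X)
I(H, Q) = 1/(H + Q)
p = -5456700 (p = -25380*215 = -5456700)
J = -2011/10973423701 (J = 1/(1/(-2053 + (-1 - 1*(-43))) - 5456700) = 1/(1/(-2053 + (-1 + 43)) - 5456700) = 1/(1/(-2053 + 42) - 5456700) = 1/(1/(-2011) - 5456700) = 1/(-1/2011 - 5456700) = 1/(-10973423701/2011) = -2011/10973423701 ≈ -1.8326e-7)
-J = -1*(-2011/10973423701) = 2011/10973423701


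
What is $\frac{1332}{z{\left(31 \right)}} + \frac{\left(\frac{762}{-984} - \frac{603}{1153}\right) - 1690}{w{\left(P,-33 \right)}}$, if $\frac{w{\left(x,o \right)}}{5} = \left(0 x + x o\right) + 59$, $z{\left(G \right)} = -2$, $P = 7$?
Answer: $- \frac{107984523117}{162619120} \approx -664.03$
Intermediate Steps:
$w{\left(x,o \right)} = 295 + 5 o x$ ($w{\left(x,o \right)} = 5 \left(\left(0 x + x o\right) + 59\right) = 5 \left(\left(0 + o x\right) + 59\right) = 5 \left(o x + 59\right) = 5 \left(59 + o x\right) = 295 + 5 o x$)
$\frac{1332}{z{\left(31 \right)}} + \frac{\left(\frac{762}{-984} - \frac{603}{1153}\right) - 1690}{w{\left(P,-33 \right)}} = \frac{1332}{-2} + \frac{\left(\frac{762}{-984} - \frac{603}{1153}\right) - 1690}{295 + 5 \left(-33\right) 7} = 1332 \left(- \frac{1}{2}\right) + \frac{\left(762 \left(- \frac{1}{984}\right) - \frac{603}{1153}\right) - 1690}{295 - 1155} = -666 + \frac{\left(- \frac{127}{164} - \frac{603}{1153}\right) - 1690}{-860} = -666 + \left(- \frac{245323}{189092} - 1690\right) \left(- \frac{1}{860}\right) = -666 - - \frac{319810803}{162619120} = -666 + \frac{319810803}{162619120} = - \frac{107984523117}{162619120}$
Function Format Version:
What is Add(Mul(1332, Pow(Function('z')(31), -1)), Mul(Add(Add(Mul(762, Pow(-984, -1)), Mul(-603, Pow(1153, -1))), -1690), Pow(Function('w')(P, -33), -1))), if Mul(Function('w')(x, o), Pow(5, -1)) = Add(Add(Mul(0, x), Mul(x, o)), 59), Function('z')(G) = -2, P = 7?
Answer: Rational(-107984523117, 162619120) ≈ -664.03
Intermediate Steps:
Function('w')(x, o) = Add(295, Mul(5, o, x)) (Function('w')(x, o) = Mul(5, Add(Add(Mul(0, x), Mul(x, o)), 59)) = Mul(5, Add(Add(0, Mul(o, x)), 59)) = Mul(5, Add(Mul(o, x), 59)) = Mul(5, Add(59, Mul(o, x))) = Add(295, Mul(5, o, x)))
Add(Mul(1332, Pow(Function('z')(31), -1)), Mul(Add(Add(Mul(762, Pow(-984, -1)), Mul(-603, Pow(1153, -1))), -1690), Pow(Function('w')(P, -33), -1))) = Add(Mul(1332, Pow(-2, -1)), Mul(Add(Add(Mul(762, Pow(-984, -1)), Mul(-603, Pow(1153, -1))), -1690), Pow(Add(295, Mul(5, -33, 7)), -1))) = Add(Mul(1332, Rational(-1, 2)), Mul(Add(Add(Mul(762, Rational(-1, 984)), Mul(-603, Rational(1, 1153))), -1690), Pow(Add(295, -1155), -1))) = Add(-666, Mul(Add(Add(Rational(-127, 164), Rational(-603, 1153)), -1690), Pow(-860, -1))) = Add(-666, Mul(Add(Rational(-245323, 189092), -1690), Rational(-1, 860))) = Add(-666, Mul(Rational(-319810803, 189092), Rational(-1, 860))) = Add(-666, Rational(319810803, 162619120)) = Rational(-107984523117, 162619120)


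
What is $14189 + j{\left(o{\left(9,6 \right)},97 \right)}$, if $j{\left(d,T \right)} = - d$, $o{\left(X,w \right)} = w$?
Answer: $14183$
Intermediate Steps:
$14189 + j{\left(o{\left(9,6 \right)},97 \right)} = 14189 - 6 = 14183$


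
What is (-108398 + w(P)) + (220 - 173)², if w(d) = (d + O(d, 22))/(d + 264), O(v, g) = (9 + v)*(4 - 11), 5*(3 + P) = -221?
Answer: -115107775/1084 ≈ -1.0619e+5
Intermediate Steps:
P = -236/5 (P = -3 + (⅕)*(-221) = -3 - 221/5 = -236/5 ≈ -47.200)
O(v, g) = -63 - 7*v (O(v, g) = (9 + v)*(-7) = -63 - 7*v)
w(d) = (-63 - 6*d)/(264 + d) (w(d) = (d + (-63 - 7*d))/(d + 264) = (-63 - 6*d)/(264 + d))
(-108398 + w(P)) + (220 - 173)² = (-108398 + 3*(-21 - 2*(-236/5))/(264 - 236/5)) + (220 - 173)² = (-108398 + 3*(-21 + 472/5)/(1084/5)) + 47² = (-108398 + 3*(5/1084)*(367/5)) + 2209 = (-108398 + 1101/1084) + 2209 = -117502331/1084 + 2209 = -115107775/1084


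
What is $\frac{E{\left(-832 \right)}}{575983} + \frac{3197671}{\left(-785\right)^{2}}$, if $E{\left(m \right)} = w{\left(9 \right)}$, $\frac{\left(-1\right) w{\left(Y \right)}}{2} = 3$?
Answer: $\frac{1841800438243}{354935124175} \approx 5.1891$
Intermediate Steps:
$w{\left(Y \right)} = -6$ ($w{\left(Y \right)} = \left(-2\right) 3 = -6$)
$E{\left(m \right)} = -6$
$\frac{E{\left(-832 \right)}}{575983} + \frac{3197671}{\left(-785\right)^{2}} = - \frac{6}{575983} + \frac{3197671}{\left(-785\right)^{2}} = \left(-6\right) \frac{1}{575983} + \frac{3197671}{616225} = - \frac{6}{575983} + 3197671 \cdot \frac{1}{616225} = - \frac{6}{575983} + \frac{3197671}{616225} = \frac{1841800438243}{354935124175}$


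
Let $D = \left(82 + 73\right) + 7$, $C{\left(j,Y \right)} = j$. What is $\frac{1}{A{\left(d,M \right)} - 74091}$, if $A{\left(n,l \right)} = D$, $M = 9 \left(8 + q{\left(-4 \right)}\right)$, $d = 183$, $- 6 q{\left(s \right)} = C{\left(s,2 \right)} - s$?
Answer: $- \frac{1}{73929} \approx -1.3526 \cdot 10^{-5}$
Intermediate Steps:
$q{\left(s \right)} = 0$ ($q{\left(s \right)} = - \frac{s - s}{6} = \left(- \frac{1}{6}\right) 0 = 0$)
$M = 72$ ($M = 9 \left(8 + 0\right) = 9 \cdot 8 = 72$)
$D = 162$ ($D = 155 + 7 = 162$)
$A{\left(n,l \right)} = 162$
$\frac{1}{A{\left(d,M \right)} - 74091} = \frac{1}{162 - 74091} = \frac{1}{-73929} = - \frac{1}{73929}$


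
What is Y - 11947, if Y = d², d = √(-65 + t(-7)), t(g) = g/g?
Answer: -12011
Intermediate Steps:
t(g) = 1
d = 8*I (d = √(-65 + 1) = √(-64) = 8*I ≈ 8.0*I)
Y = -64 (Y = (8*I)² = -64)
Y - 11947 = -64 - 11947 = -12011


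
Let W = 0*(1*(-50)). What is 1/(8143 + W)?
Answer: 1/8143 ≈ 0.00012280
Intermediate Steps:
W = 0 (W = 0*(-50) = 0)
1/(8143 + W) = 1/(8143 + 0) = 1/8143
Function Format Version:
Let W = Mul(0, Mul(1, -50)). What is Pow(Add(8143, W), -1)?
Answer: Rational(1, 8143) ≈ 0.00012280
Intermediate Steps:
W = 0 (W = Mul(0, -50) = 0)
Pow(Add(8143, W), -1) = Pow(Add(8143, 0), -1) = Pow(8143, -1) = Rational(1, 8143)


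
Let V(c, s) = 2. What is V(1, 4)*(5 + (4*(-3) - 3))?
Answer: -20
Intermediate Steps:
V(1, 4)*(5 + (4*(-3) - 3)) = 2*(5 + (4*(-3) - 3)) = 2*(5 + (-12 - 3)) = 2*(5 - 15) = 2*(-10) = -20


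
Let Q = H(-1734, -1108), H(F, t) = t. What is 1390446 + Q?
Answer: 1389338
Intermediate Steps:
Q = -1108
1390446 + Q = 1390446 - 1108 = 1389338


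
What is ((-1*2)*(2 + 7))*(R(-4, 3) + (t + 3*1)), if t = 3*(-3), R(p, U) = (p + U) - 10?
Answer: 306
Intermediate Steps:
R(p, U) = -10 + U + p (R(p, U) = (U + p) - 10 = -10 + U + p)
t = -9
((-1*2)*(2 + 7))*(R(-4, 3) + (t + 3*1)) = ((-1*2)*(2 + 7))*((-10 + 3 - 4) + (-9 + 3*1)) = (-2*9)*(-11 + (-9 + 3)) = -18*(-11 - 6) = -18*(-17) = 306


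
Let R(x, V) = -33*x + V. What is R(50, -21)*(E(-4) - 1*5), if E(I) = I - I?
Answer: 8355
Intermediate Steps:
R(x, V) = V - 33*x
E(I) = 0
R(50, -21)*(E(-4) - 1*5) = (-21 - 33*50)*(0 - 1*5) = (-21 - 1650)*(0 - 5) = -1671*(-5) = 8355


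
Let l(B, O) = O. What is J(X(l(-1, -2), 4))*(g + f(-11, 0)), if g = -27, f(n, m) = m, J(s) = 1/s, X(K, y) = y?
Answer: -27/4 ≈ -6.7500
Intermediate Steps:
J(X(l(-1, -2), 4))*(g + f(-11, 0)) = (-27 + 0)/4 = (¼)*(-27) = -27/4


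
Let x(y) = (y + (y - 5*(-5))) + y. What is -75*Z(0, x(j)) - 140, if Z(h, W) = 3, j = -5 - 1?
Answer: -365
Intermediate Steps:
j = -6
x(y) = 25 + 3*y (x(y) = (y + (y + 25)) + y = (y + (25 + y)) + y = (25 + 2*y) + y = 25 + 3*y)
-75*Z(0, x(j)) - 140 = -75*3 - 140 = -225 - 140 = -365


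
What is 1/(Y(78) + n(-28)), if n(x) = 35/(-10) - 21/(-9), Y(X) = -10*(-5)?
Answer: 6/293 ≈ 0.020478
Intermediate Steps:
Y(X) = 50
n(x) = -7/6 (n(x) = 35*(-1/10) - 21*(-1/9) = -7/2 + 7/3 = -7/6)
1/(Y(78) + n(-28)) = 1/(50 - 7/6) = 1/(293/6) = 6/293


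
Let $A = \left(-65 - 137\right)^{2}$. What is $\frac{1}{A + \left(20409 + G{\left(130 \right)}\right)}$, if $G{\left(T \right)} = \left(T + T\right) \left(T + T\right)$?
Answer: $\frac{1}{128813} \approx 7.7632 \cdot 10^{-6}$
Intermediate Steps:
$G{\left(T \right)} = 4 T^{2}$ ($G{\left(T \right)} = 2 T 2 T = 4 T^{2}$)
$A = 40804$ ($A = \left(-202\right)^{2} = 40804$)
$\frac{1}{A + \left(20409 + G{\left(130 \right)}\right)} = \frac{1}{40804 + \left(20409 + 4 \cdot 130^{2}\right)} = \frac{1}{40804 + \left(20409 + 4 \cdot 16900\right)} = \frac{1}{40804 + \left(20409 + 67600\right)} = \frac{1}{40804 + 88009} = \frac{1}{128813}$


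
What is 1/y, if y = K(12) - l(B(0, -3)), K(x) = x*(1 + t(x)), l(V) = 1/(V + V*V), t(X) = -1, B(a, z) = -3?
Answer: -6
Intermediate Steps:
l(V) = 1/(V + V²)
K(x) = 0 (K(x) = x*(1 - 1) = x*0 = 0)
y = -⅙ (y = 0 - 1/((-3)*(1 - 3)) = 0 - (-1)/(3*(-2)) = 0 - (-1)*(-1)/(3*2) = 0 - 1*⅙ = 0 - ⅙ = -⅙ ≈ -0.16667)
1/y = 1/(-⅙) = -6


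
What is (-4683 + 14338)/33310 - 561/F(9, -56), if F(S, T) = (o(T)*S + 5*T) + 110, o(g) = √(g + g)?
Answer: 8053169/2874653 + 459*I*√7/863 ≈ 2.8014 + 1.4072*I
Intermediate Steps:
o(g) = √2*√g (o(g) = √(2*g) = √2*√g)
F(S, T) = 110 + 5*T + S*√2*√T (F(S, T) = ((√2*√T)*S + 5*T) + 110 = (S*√2*√T + 5*T) + 110 = (5*T + S*√2*√T) + 110 = 110 + 5*T + S*√2*√T)
(-4683 + 14338)/33310 - 561/F(9, -56) = (-4683 + 14338)/33310 - 561/(110 + 5*(-56) + 9*√2*√(-56)) = 9655*(1/33310) - 561/(110 - 280 + 9*√2*(2*I*√14)) = 1931/6662 - 561/(110 - 280 + 36*I*√7) = 1931/6662 - 561/(-170 + 36*I*√7)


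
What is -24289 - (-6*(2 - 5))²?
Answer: -24613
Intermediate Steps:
-24289 - (-6*(2 - 5))² = -24289 - (-6*(-3))² = -24289 - 1*18² = -24289 - 1*324 = -24289 - 324 = -24613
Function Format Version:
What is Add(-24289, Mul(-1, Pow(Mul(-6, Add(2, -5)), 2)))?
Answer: -24613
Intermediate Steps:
Add(-24289, Mul(-1, Pow(Mul(-6, Add(2, -5)), 2))) = Add(-24289, Mul(-1, Pow(Mul(-6, -3), 2))) = Add(-24289, Mul(-1, Pow(18, 2))) = Add(-24289, Mul(-1, 324)) = Add(-24289, -324) = -24613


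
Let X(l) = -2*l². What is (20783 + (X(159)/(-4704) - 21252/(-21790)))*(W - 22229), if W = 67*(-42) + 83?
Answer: -55418026057368/106771 ≈ -5.1904e+8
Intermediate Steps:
W = -2731 (W = -2814 + 83 = -2731)
(20783 + (X(159)/(-4704) - 21252/(-21790)))*(W - 22229) = (20783 + (-2*159²/(-4704) - 21252/(-21790)))*(-2731 - 22229) = (20783 + (-2*25281*(-1/4704) - 21252*(-1/21790)))*(-24960) = (20783 + (-50562*(-1/4704) + 10626/10895))*(-24960) = (20783 + (8427/784 + 10626/10895))*(-24960) = (20783 + 100142949/8541680)*(-24960) = (177621878389/8541680)*(-24960) = -55418026057368/106771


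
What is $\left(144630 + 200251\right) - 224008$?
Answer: $120873$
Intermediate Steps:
$\left(144630 + 200251\right) - 224008 = 344881 - 224008 = 120873$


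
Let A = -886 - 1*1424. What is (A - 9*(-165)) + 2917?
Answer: 2092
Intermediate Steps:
A = -2310 (A = -886 - 1424 = -2310)
(A - 9*(-165)) + 2917 = (-2310 - 9*(-165)) + 2917 = (-2310 + 1485) + 2917 = -825 + 2917 = 2092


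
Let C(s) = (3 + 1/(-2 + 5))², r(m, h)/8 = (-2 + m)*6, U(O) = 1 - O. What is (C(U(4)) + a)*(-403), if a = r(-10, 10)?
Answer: 2048852/9 ≈ 2.2765e+5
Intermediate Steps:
r(m, h) = -96 + 48*m (r(m, h) = 8*((-2 + m)*6) = 8*(-12 + 6*m) = -96 + 48*m)
a = -576 (a = -96 + 48*(-10) = -96 - 480 = -576)
C(s) = 100/9 (C(s) = (3 + 1/3)² = (3 + ⅓)² = (10/3)² = 100/9)
(C(U(4)) + a)*(-403) = (100/9 - 576)*(-403) = -5084/9*(-403) = 2048852/9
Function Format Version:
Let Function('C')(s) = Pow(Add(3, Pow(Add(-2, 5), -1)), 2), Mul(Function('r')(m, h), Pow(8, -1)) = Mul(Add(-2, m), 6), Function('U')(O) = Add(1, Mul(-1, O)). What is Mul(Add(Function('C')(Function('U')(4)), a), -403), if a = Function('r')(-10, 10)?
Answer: Rational(2048852, 9) ≈ 2.2765e+5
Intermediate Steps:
Function('r')(m, h) = Add(-96, Mul(48, m)) (Function('r')(m, h) = Mul(8, Mul(Add(-2, m), 6)) = Mul(8, Add(-12, Mul(6, m))) = Add(-96, Mul(48, m)))
a = -576 (a = Add(-96, Mul(48, -10)) = Add(-96, -480) = -576)
Function('C')(s) = Rational(100, 9) (Function('C')(s) = Pow(Add(3, Pow(3, -1)), 2) = Pow(Add(3, Rational(1, 3)), 2) = Pow(Rational(10, 3), 2) = Rational(100, 9))
Mul(Add(Function('C')(Function('U')(4)), a), -403) = Mul(Add(Rational(100, 9), -576), -403) = Mul(Rational(-5084, 9), -403) = Rational(2048852, 9)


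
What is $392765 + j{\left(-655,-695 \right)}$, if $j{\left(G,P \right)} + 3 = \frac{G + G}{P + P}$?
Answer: $\frac{54594049}{139} \approx 3.9276 \cdot 10^{5}$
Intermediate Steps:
$j{\left(G,P \right)} = -3 + \frac{G}{P}$ ($j{\left(G,P \right)} = -3 + \frac{G + G}{P + P} = -3 + \frac{2 G}{2 P} = -3 + 2 G \frac{1}{2 P} = -3 + \frac{G}{P}$)
$392765 + j{\left(-655,-695 \right)} = 392765 - \left(3 + \frac{655}{-695}\right) = 392765 - \frac{286}{139} = \frac{54594049}{139}$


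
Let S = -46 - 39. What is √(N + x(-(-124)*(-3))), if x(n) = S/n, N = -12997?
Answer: I*√449636307/186 ≈ 114.0*I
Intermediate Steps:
S = -85
x(n) = -85/n
√(N + x(-(-124)*(-3))) = √(-12997 - 85/((-(-124)*(-3)))) = √(-12997 - 85/((-31*12))) = √(-12997 - 85/(-372)) = √(-12997 - 85*(-1/372)) = √(-12997 + 85/372) = √(-4834799/372) = I*√449636307/186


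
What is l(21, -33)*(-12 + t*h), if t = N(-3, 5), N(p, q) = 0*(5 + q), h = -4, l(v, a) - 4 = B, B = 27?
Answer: -372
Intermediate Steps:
l(v, a) = 31 (l(v, a) = 4 + 27 = 31)
N(p, q) = 0
t = 0
l(21, -33)*(-12 + t*h) = 31*(-12 + 0*(-4)) = 31*(-12 + 0) = 31*(-12) = -372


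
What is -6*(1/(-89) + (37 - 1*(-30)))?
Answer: -35772/89 ≈ -401.93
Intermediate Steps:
-6*(1/(-89) + (37 - 1*(-30))) = -6*(-1/89 + (37 + 30)) = -6*(-1/89 + 67) = -6*5962/89 = -35772/89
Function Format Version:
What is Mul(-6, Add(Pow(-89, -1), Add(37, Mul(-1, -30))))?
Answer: Rational(-35772, 89) ≈ -401.93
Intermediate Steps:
Mul(-6, Add(Pow(-89, -1), Add(37, Mul(-1, -30)))) = Mul(-6, Add(Rational(-1, 89), Add(37, 30))) = Mul(-6, Add(Rational(-1, 89), 67)) = Mul(-6, Rational(5962, 89)) = Rational(-35772, 89)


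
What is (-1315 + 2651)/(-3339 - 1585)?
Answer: -334/1231 ≈ -0.27132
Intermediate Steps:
(-1315 + 2651)/(-3339 - 1585) = 1336/(-4924) = 1336*(-1/4924) = -334/1231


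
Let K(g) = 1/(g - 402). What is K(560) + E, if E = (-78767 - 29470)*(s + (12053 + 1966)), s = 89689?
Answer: -1773556761767/158 ≈ -1.1225e+10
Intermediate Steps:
K(g) = 1/(-402 + g)
E = -11225042796 (E = (-78767 - 29470)*(89689 + (12053 + 1966)) = -108237*(89689 + 14019) = -108237*103708 = -11225042796)
K(560) + E = 1/(-402 + 560) - 11225042796 = 1/158 - 11225042796 = -1773556761767/158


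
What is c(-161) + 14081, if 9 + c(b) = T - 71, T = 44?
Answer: 14045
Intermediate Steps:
c(b) = -36 (c(b) = -9 + (44 - 71) = -9 - 27 = -36)
c(-161) + 14081 = -36 + 14081 = 14045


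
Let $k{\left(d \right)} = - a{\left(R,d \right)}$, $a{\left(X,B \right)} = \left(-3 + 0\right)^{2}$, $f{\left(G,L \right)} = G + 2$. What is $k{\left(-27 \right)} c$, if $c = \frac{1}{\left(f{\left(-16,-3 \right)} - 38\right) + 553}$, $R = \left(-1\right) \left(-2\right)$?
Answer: $- \frac{3}{167} \approx -0.017964$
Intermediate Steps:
$R = 2$
$f{\left(G,L \right)} = 2 + G$
$a{\left(X,B \right)} = 9$ ($a{\left(X,B \right)} = \left(-3\right)^{2} = 9$)
$k{\left(d \right)} = -9$ ($k{\left(d \right)} = \left(-1\right) 9 = -9$)
$c = \frac{1}{501}$ ($c = \frac{1}{\left(\left(2 - 16\right) - 38\right) + 553} = \frac{1}{\left(-14 - 38\right) + 553} = \frac{1}{-52 + 553} = \frac{1}{501} \approx 0.001996$)
$k{\left(-27 \right)} c = \left(-9\right) \frac{1}{501} = - \frac{3}{167}$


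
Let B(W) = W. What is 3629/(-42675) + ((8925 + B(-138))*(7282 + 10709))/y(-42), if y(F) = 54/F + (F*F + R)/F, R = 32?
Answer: -5666941847972/1578975 ≈ -3.5890e+6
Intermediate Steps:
y(F) = 54/F + (32 + F²)/F (y(F) = 54/F + (F*F + 32)/F = 54/F + (F² + 32)/F = 54/F + (32 + F²)/F)
3629/(-42675) + ((8925 + B(-138))*(7282 + 10709))/y(-42) = 3629/(-42675) + ((8925 - 138)*(7282 + 10709))/(-42 + 86/(-42)) = 3629*(-1/42675) + (8787*17991)/(-42 + 86*(-1/42)) = -3629/42675 + 158086917/(-42 - 43/21) = -3629/42675 + 158086917/(-925/21) = -3629/42675 + 158086917*(-21/925) = -3629/42675 - 3319825257/925 = -5666941847972/1578975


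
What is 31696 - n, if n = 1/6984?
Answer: 221364863/6984 ≈ 31696.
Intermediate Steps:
n = 1/6984 ≈ 0.00014318
31696 - n = 31696 - 1*1/6984 = 31696 - 1/6984 = 221364863/6984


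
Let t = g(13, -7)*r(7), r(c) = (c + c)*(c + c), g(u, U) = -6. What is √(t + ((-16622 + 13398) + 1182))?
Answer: I*√3218 ≈ 56.727*I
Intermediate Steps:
r(c) = 4*c² (r(c) = (2*c)*(2*c) = 4*c²)
t = -1176 (t = -24*7² = -24*49 = -6*196 = -1176)
√(t + ((-16622 + 13398) + 1182)) = √(-1176 + ((-16622 + 13398) + 1182)) = √(-1176 + (-3224 + 1182)) = √(-1176 - 2042) = √(-3218) = I*√3218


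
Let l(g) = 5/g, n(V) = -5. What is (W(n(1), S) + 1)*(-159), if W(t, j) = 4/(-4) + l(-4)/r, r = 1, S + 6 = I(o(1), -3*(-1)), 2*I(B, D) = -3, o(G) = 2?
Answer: 795/4 ≈ 198.75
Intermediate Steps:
I(B, D) = -3/2 (I(B, D) = (1/2)*(-3) = -3/2)
S = -15/2 (S = -6 - 3/2 = -15/2 ≈ -7.5000)
W(t, j) = -9/4 (W(t, j) = 4/(-4) + (5/(-4))/1 = 4*(-1/4) + (5*(-1/4))*1 = -1 - 5/4*1 = -1 - 5/4 = -9/4)
(W(n(1), S) + 1)*(-159) = (-9/4 + 1)*(-159) = -5/4*(-159) = 795/4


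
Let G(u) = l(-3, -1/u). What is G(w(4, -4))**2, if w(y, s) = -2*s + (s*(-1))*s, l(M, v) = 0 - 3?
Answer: 9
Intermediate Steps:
l(M, v) = -3
w(y, s) = -s**2 - 2*s (w(y, s) = -2*s + (-s)*s = -2*s - s**2 = -s**2 - 2*s)
G(u) = -3
G(w(4, -4))**2 = (-3)**2 = 9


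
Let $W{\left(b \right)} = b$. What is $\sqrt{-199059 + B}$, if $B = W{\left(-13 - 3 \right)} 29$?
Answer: $i \sqrt{199523} \approx 446.68 i$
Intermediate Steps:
$B = -464$ ($B = \left(-13 - 3\right) 29 = \left(-16\right) 29 = -464$)
$\sqrt{-199059 + B} = \sqrt{-199059 - 464} = \sqrt{-199523} = i \sqrt{199523}$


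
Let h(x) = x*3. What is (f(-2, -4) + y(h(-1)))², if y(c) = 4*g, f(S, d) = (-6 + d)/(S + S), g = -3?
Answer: 361/4 ≈ 90.250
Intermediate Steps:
h(x) = 3*x
f(S, d) = (-6 + d)/(2*S) (f(S, d) = (-6 + d)/((2*S)) = (-6 + d)*(1/(2*S)) = (-6 + d)/(2*S))
y(c) = -12 (y(c) = 4*(-3) = -12)
(f(-2, -4) + y(h(-1)))² = ((½)*(-6 - 4)/(-2) - 12)² = ((½)*(-½)*(-10) - 12)² = (5/2 - 12)² = (-19/2)² = 361/4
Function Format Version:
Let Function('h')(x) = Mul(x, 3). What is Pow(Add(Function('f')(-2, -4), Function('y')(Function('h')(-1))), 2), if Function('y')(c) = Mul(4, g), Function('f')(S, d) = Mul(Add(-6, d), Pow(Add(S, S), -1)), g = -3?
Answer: Rational(361, 4) ≈ 90.250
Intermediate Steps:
Function('h')(x) = Mul(3, x)
Function('f')(S, d) = Mul(Rational(1, 2), Pow(S, -1), Add(-6, d)) (Function('f')(S, d) = Mul(Add(-6, d), Pow(Mul(2, S), -1)) = Mul(Add(-6, d), Mul(Rational(1, 2), Pow(S, -1))) = Mul(Rational(1, 2), Pow(S, -1), Add(-6, d)))
Function('y')(c) = -12 (Function('y')(c) = Mul(4, -3) = -12)
Pow(Add(Function('f')(-2, -4), Function('y')(Function('h')(-1))), 2) = Pow(Add(Mul(Rational(1, 2), Pow(-2, -1), Add(-6, -4)), -12), 2) = Pow(Add(Mul(Rational(1, 2), Rational(-1, 2), -10), -12), 2) = Pow(Add(Rational(5, 2), -12), 2) = Pow(Rational(-19, 2), 2) = Rational(361, 4)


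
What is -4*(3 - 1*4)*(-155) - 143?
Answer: -763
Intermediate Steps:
-4*(3 - 1*4)*(-155) - 143 = -4*(3 - 4)*(-155) - 143 = -4*(-1)*(-155) - 143 = 4*(-155) - 143 = -620 - 143 = -763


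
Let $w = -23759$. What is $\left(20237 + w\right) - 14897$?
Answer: $-18419$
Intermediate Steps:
$\left(20237 + w\right) - 14897 = \left(20237 - 23759\right) - 14897 = -3522 - 14897 = -18419$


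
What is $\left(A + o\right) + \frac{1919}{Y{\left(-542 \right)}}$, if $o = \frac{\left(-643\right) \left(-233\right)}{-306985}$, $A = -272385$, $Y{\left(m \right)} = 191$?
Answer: $- \frac{15970498373189}{58634135} \approx -2.7238 \cdot 10^{5}$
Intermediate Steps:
$o = - \frac{149819}{306985}$ ($o = 149819 \left(- \frac{1}{306985}\right) = - \frac{149819}{306985} \approx -0.48803$)
$\left(A + o\right) + \frac{1919}{Y{\left(-542 \right)}} = \left(-272385 - \frac{149819}{306985}\right) + \frac{1919}{191} = - \frac{83618259044}{306985} + 1919 \cdot \frac{1}{191} = - \frac{83618259044}{306985} + \frac{1919}{191} = - \frac{15970498373189}{58634135}$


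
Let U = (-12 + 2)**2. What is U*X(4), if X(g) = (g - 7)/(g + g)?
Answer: -75/2 ≈ -37.500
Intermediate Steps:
X(g) = (-7 + g)/(2*g) (X(g) = (-7 + g)/((2*g)) = (-7 + g)*(1/(2*g)) = (-7 + g)/(2*g))
U = 100 (U = (-10)**2 = 100)
U*X(4) = 100*((1/2)*(-7 + 4)/4) = 100*((1/2)*(1/4)*(-3)) = 100*(-3/8) = -75/2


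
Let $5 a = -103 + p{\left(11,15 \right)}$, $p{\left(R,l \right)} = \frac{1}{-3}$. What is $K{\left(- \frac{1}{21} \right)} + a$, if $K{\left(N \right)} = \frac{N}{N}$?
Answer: $- \frac{59}{3} \approx -19.667$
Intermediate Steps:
$p{\left(R,l \right)} = - \frac{1}{3}$
$a = - \frac{62}{3}$ ($a = \frac{-103 - \frac{1}{3}}{5} = \frac{1}{5} \left(- \frac{310}{3}\right) = - \frac{62}{3} \approx -20.667$)
$K{\left(N \right)} = 1$
$K{\left(- \frac{1}{21} \right)} + a = 1 - \frac{62}{3} = - \frac{59}{3}$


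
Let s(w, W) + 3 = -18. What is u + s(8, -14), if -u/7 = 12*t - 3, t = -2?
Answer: 168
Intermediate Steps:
s(w, W) = -21 (s(w, W) = -3 - 18 = -21)
u = 189 (u = -7*(12*(-2) - 3) = -7*(-24 - 3) = -7*(-27) = 189)
u + s(8, -14) = 189 - 21 = 168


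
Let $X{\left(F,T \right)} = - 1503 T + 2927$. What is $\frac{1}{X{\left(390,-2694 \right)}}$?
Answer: $\frac{1}{4052009} \approx 2.4679 \cdot 10^{-7}$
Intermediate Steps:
$X{\left(F,T \right)} = 2927 - 1503 T$
$\frac{1}{X{\left(390,-2694 \right)}} = \frac{1}{2927 - -4049082} = \frac{1}{2927 + 4049082} = \frac{1}{4052009}$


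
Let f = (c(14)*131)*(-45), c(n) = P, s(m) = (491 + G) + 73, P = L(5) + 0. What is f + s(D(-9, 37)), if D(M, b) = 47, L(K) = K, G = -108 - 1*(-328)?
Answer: -28691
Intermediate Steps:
G = 220 (G = -108 + 328 = 220)
P = 5 (P = 5 + 0 = 5)
s(m) = 784 (s(m) = (491 + 220) + 73 = 711 + 73 = 784)
c(n) = 5
f = -29475 (f = (5*131)*(-45) = 655*(-45) = -29475)
f + s(D(-9, 37)) = -29475 + 784 = -28691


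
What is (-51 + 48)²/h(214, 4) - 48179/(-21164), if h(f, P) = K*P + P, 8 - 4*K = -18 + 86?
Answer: 626887/296296 ≈ 2.1157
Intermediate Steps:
K = -15 (K = 2 - (-18 + 86)/4 = 2 - ¼*68 = 2 - 17 = -15)
h(f, P) = -14*P (h(f, P) = -15*P + P = -14*P)
(-51 + 48)²/h(214, 4) - 48179/(-21164) = (-51 + 48)²/((-14*4)) - 48179/(-21164) = (-3)²/(-56) - 48179*(-1/21164) = 9*(-1/56) + 48179/21164 = -9/56 + 48179/21164 = 626887/296296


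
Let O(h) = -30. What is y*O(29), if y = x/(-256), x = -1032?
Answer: -1935/16 ≈ -120.94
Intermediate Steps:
y = 129/32 (y = -1032/(-256) = -1032*(-1/256) = 129/32 ≈ 4.0313)
y*O(29) = (129/32)*(-30) = -1935/16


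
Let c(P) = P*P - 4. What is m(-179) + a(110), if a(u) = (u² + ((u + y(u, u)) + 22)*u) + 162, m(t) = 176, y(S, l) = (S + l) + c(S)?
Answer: 1381718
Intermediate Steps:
c(P) = -4 + P² (c(P) = P² - 4 = -4 + P²)
y(S, l) = -4 + S + l + S² (y(S, l) = (S + l) + (-4 + S²) = -4 + S + l + S²)
a(u) = 162 + u² + u*(18 + u² + 3*u) (a(u) = (u² + ((u + (-4 + u + u + u²)) + 22)*u) + 162 = (u² + ((u + (-4 + u² + 2*u)) + 22)*u) + 162 = (u² + ((-4 + u² + 3*u) + 22)*u) + 162 = (u² + (18 + u² + 3*u)*u) + 162 = (u² + u*(18 + u² + 3*u)) + 162 = 162 + u² + u*(18 + u² + 3*u))
m(-179) + a(110) = 176 + (162 + 110³ + 4*110² + 18*110) = 176 + (162 + 1331000 + 4*12100 + 1980) = 176 + (162 + 1331000 + 48400 + 1980) = 176 + 1381542 = 1381718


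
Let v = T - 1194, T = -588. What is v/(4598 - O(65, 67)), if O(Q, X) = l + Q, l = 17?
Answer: -891/2258 ≈ -0.39460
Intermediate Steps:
O(Q, X) = 17 + Q
v = -1782 (v = -588 - 1194 = -1782)
v/(4598 - O(65, 67)) = -1782/(4598 - (17 + 65)) = -1782/(4598 - 1*82) = -1782/(4598 - 82) = -1782/4516 = -1782*1/4516 = -891/2258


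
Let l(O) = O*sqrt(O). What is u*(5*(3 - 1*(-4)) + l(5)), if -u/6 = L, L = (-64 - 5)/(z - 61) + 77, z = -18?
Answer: -1291920/79 - 184560*sqrt(5)/79 ≈ -21577.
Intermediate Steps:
l(O) = O**(3/2)
L = 6152/79 (L = (-64 - 5)/(-18 - 61) + 77 = -69/(-79) + 77 = -69*(-1/79) + 77 = 69/79 + 77 = 6152/79 ≈ 77.873)
u = -36912/79 (u = -6*6152/79 = -36912/79 ≈ -467.24)
u*(5*(3 - 1*(-4)) + l(5)) = -36912*(5*(3 - 1*(-4)) + 5**(3/2))/79 = -36912*(5*(3 + 4) + 5*sqrt(5))/79 = -36912*(5*7 + 5*sqrt(5))/79 = -36912*(35 + 5*sqrt(5))/79 = -1291920/79 - 184560*sqrt(5)/79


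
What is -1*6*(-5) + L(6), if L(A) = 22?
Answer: 52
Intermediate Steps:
-1*6*(-5) + L(6) = -1*6*(-5) + 22 = -6*(-5) + 22 = 30 + 22 = 52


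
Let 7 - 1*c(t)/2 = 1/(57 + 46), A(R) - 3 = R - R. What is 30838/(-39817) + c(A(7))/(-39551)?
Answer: -125683731494/162204623201 ≈ -0.77485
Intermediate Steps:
A(R) = 3 (A(R) = 3 + (R - R) = 3 + 0 = 3)
c(t) = 1440/103 (c(t) = 14 - 2/(57 + 46) = 14 - 2/103 = 1440/103)
30838/(-39817) + c(A(7))/(-39551) = 30838/(-39817) + (1440/103)/(-39551) = 30838*(-1/39817) + (1440/103)*(-1/39551) = -30838/39817 - 1440/4073753 = -125683731494/162204623201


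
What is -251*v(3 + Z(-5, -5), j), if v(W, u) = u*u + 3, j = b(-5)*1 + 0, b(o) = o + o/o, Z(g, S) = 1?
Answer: -4769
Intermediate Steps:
b(o) = 1 + o (b(o) = o + 1 = 1 + o)
j = -4 (j = (1 - 5)*1 + 0 = -4*1 + 0 = -4 + 0 = -4)
v(W, u) = 3 + u**2 (v(W, u) = u**2 + 3 = 3 + u**2)
-251*v(3 + Z(-5, -5), j) = -251*(3 + (-4)**2) = -251*(3 + 16) = -251*19 = -4769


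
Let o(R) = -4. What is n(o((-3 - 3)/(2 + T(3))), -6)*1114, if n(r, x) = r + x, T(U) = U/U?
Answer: -11140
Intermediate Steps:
T(U) = 1
n(o((-3 - 3)/(2 + T(3))), -6)*1114 = (-4 - 6)*1114 = -10*1114 = -11140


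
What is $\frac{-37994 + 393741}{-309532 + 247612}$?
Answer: $- \frac{355747}{61920} \approx -5.7453$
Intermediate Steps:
$\frac{-37994 + 393741}{-309532 + 247612} = \frac{355747}{-61920} = 355747 \left(- \frac{1}{61920}\right) = - \frac{355747}{61920}$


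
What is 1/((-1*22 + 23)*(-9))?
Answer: -1/9 ≈ -0.11111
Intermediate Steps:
1/((-1*22 + 23)*(-9)) = 1/((-22 + 23)*(-9)) = 1/(1*(-9)) = 1/(-9) = -1/9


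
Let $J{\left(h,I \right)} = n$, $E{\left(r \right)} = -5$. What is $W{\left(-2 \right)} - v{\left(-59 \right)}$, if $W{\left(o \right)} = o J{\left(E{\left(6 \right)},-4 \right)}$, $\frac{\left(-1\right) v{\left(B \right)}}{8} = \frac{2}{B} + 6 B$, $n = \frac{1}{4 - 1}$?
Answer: $- \frac{501430}{177} \approx -2832.9$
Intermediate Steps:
$n = \frac{1}{3} \approx 0.33333$
$J{\left(h,I \right)} = \frac{1}{3}$
$v{\left(B \right)} = - 48 B - \frac{16}{B}$ ($v{\left(B \right)} = - 8 \left(\frac{2}{B} + 6 B\right) = - 48 B - \frac{16}{B}$)
$W{\left(o \right)} = \frac{o}{3}$ ($W{\left(o \right)} = o \frac{1}{3} = \frac{o}{3}$)
$W{\left(-2 \right)} - v{\left(-59 \right)} = \frac{1}{3} \left(-2\right) - \left(\left(-48\right) \left(-59\right) - \frac{16}{-59}\right) = - \frac{2}{3} - \left(2832 - - \frac{16}{59}\right) = - \frac{2}{3} - \left(2832 + \frac{16}{59}\right) = - \frac{2}{3} - \frac{167104}{59} = - \frac{501430}{177}$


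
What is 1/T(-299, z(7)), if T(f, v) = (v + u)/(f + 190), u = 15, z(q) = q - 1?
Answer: -109/21 ≈ -5.1905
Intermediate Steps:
z(q) = -1 + q
T(f, v) = (15 + v)/(190 + f) (T(f, v) = (v + 15)/(f + 190) = (15 + v)/(190 + f))
1/T(-299, z(7)) = 1/((15 + (-1 + 7))/(190 - 299)) = 1/((15 + 6)/(-109)) = 1/(-1/109*21) = 1/(-21/109) = -109/21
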